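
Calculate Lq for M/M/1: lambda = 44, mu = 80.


rho = 44/80; Lq = rho^2/(1-rho) = 0.67

0.67


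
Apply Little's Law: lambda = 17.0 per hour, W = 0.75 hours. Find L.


L = lambda * W = 17.0 * 0.75 = 12.75

12.75


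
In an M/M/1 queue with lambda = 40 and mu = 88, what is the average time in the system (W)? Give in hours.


W = 1/(mu - lambda) = 1/(88 - 40) = 0.0208 hours

0.0208 hours


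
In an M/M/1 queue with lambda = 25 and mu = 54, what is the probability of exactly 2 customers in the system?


rho = 25/54; P(n) = (1-rho)*rho^n = (1-25/54)*(25/54)^2 = 0.1151

0.1151


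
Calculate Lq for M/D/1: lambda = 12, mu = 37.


M/D/1: Lq = rho^2 / (2*(1-rho)) where rho = 12/37; Lq = 0.08

0.08


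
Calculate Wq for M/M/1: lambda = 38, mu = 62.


rho = 38/62; Wq = rho/(mu - lambda) = 0.0255 hours

0.0255 hours


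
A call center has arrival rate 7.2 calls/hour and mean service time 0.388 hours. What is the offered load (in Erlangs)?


Offered load a = lambda * E[S] = 7.2 * 0.388 = 2.79 Erlangs

2.79 Erlangs


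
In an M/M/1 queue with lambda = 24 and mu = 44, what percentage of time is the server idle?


Idle fraction = (1 - rho) * 100 = (1 - 24/44) * 100 = 45.5%

45.5%


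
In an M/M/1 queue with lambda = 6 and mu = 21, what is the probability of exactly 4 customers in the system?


rho = 6/21; P(n) = (1-rho)*rho^n = (1-6/21)*(6/21)^4 = 0.0048

0.0048


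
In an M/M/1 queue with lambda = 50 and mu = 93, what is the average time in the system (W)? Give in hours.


W = 1/(mu - lambda) = 1/(93 - 50) = 0.0233 hours

0.0233 hours


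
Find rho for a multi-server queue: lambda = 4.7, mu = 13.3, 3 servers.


rho = lambda / (c * mu) = 4.7 / (3 * 13.3) = 0.1178

0.1178


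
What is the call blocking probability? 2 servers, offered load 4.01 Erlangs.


B(N,A) = (A^N/N!) / sum(A^k/k!, k=0..N) with N=2, A=4.01 = 0.6161

0.6161


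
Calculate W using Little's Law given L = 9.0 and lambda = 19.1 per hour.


W = L / lambda = 9.0 / 19.1 = 0.4712 hours

0.4712 hours


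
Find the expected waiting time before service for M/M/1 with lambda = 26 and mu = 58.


rho = 26/58; Wq = rho/(mu - lambda) = 0.014 hours

0.014 hours


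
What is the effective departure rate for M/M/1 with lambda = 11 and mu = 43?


For a stable queue (lambda < mu), throughput = lambda = 11 per hour

11 per hour


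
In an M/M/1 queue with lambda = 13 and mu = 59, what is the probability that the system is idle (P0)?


P0 = 1 - rho = 1 - 13/59 = 0.7797

0.7797


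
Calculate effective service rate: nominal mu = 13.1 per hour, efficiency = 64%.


Effective rate = mu * efficiency = 13.1 * 0.64 = 8.38 per hour

8.38 per hour


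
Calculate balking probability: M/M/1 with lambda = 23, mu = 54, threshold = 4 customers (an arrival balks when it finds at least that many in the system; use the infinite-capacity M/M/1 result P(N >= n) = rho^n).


P(N >= 4) = rho^4 = (23/54)^4 = 0.0329

0.0329


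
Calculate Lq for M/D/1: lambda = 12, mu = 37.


M/D/1: Lq = rho^2 / (2*(1-rho)) where rho = 12/37; Lq = 0.08

0.08


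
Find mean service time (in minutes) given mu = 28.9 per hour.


Mean service time = 60/mu = 60/28.9 = 2.08 minutes

2.08 minutes


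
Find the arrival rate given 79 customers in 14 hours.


lambda = total arrivals / time = 79 / 14 = 5.64 per hour

5.64 per hour


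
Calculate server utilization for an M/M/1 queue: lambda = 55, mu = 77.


rho = lambda/mu = 55/77 = 0.7143

0.7143


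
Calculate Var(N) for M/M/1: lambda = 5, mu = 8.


rho = 5/8; Var(N) = rho/(1-rho)^2 = 4.44

4.44


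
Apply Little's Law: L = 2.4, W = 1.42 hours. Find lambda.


lambda = L / W = 2.4 / 1.42 = 1.69 per hour

1.69 per hour


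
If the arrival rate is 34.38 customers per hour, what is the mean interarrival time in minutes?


Mean interarrival time = 60/lambda = 60/34.38 = 1.75 minutes

1.75 minutes


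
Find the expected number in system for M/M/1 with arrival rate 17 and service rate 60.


rho = 17/60; L = rho/(1-rho) = 0.4

0.4


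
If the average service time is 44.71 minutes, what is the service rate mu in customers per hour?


mu = 60 / avg_service_time = 60 / 44.71 = 1.34 per hour

1.34 per hour


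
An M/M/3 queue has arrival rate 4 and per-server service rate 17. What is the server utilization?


rho = lambda/(c*mu) = 4/(3*17) = 0.0784

0.0784


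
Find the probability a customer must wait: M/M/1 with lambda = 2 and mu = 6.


P(wait) = rho = lambda/mu = 2/6 = 0.3333

0.3333


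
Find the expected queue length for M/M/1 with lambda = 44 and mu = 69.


rho = 44/69; Lq = rho^2/(1-rho) = 1.12

1.12


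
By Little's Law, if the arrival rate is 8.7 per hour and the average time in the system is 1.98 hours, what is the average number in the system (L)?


L = lambda * W = 8.7 * 1.98 = 17.23

17.23


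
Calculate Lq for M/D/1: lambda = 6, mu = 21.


M/D/1: Lq = rho^2 / (2*(1-rho)) where rho = 6/21; Lq = 0.06

0.06


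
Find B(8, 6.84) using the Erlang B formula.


B(N,A) = (A^N/N!) / sum(A^k/k!, k=0..N) with N=8, A=6.84 = 0.1696

0.1696


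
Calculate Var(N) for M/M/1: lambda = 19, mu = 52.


rho = 19/52; Var(N) = rho/(1-rho)^2 = 0.91

0.91


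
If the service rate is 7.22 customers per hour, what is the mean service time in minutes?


Mean service time = 60/mu = 60/7.22 = 8.31 minutes

8.31 minutes


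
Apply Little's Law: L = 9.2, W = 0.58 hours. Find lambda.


lambda = L / W = 9.2 / 0.58 = 15.86 per hour

15.86 per hour


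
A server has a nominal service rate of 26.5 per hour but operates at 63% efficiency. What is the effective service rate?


Effective rate = mu * efficiency = 26.5 * 0.63 = 16.7 per hour

16.7 per hour


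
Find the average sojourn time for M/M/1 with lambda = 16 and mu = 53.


W = 1/(mu - lambda) = 1/(53 - 16) = 0.027 hours

0.027 hours


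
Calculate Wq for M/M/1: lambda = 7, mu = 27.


rho = 7/27; Wq = rho/(mu - lambda) = 0.013 hours

0.013 hours


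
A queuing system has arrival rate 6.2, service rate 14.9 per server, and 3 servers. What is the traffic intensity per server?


rho = lambda / (c * mu) = 6.2 / (3 * 14.9) = 0.1387

0.1387


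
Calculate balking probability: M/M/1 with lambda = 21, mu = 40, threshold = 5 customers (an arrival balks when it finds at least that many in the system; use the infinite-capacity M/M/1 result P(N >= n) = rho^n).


P(N >= 5) = rho^5 = (21/40)^5 = 0.0399

0.0399


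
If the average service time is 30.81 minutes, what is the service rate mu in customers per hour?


mu = 60 / avg_service_time = 60 / 30.81 = 1.95 per hour

1.95 per hour


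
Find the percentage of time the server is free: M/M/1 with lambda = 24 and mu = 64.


Idle fraction = (1 - rho) * 100 = (1 - 24/64) * 100 = 62.5%

62.5%


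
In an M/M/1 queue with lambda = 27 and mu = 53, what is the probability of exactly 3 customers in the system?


rho = 27/53; P(n) = (1-rho)*rho^n = (1-27/53)*(27/53)^3 = 0.0649

0.0649


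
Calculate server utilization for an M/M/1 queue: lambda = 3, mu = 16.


rho = lambda/mu = 3/16 = 0.1875

0.1875


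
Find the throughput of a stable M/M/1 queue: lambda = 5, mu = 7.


For a stable queue (lambda < mu), throughput = lambda = 5 per hour

5 per hour


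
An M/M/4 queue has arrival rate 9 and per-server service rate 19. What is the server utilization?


rho = lambda/(c*mu) = 9/(4*19) = 0.1184

0.1184


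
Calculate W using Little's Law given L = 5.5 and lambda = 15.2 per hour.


W = L / lambda = 5.5 / 15.2 = 0.3618 hours

0.3618 hours


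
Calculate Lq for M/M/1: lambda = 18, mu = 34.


rho = 18/34; Lq = rho^2/(1-rho) = 0.6

0.6


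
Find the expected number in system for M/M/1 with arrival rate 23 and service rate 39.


rho = 23/39; L = rho/(1-rho) = 1.44

1.44


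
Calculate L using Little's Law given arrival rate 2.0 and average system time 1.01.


L = lambda * W = 2.0 * 1.01 = 2.02

2.02


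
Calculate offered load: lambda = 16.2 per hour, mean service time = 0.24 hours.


Offered load a = lambda * E[S] = 16.2 * 0.24 = 3.89 Erlangs

3.89 Erlangs


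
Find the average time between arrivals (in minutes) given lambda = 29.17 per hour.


Mean interarrival time = 60/lambda = 60/29.17 = 2.06 minutes

2.06 minutes


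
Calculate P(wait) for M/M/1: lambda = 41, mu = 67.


P(wait) = rho = lambda/mu = 41/67 = 0.6119

0.6119


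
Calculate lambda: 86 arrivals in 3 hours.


lambda = total arrivals / time = 86 / 3 = 28.67 per hour

28.67 per hour


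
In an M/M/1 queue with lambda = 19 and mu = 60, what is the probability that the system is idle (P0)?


P0 = 1 - rho = 1 - 19/60 = 0.6833

0.6833


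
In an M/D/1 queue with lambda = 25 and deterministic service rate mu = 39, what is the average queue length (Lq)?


M/D/1: Lq = rho^2 / (2*(1-rho)) where rho = 25/39; Lq = 0.57

0.57


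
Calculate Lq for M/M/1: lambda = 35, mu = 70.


rho = 35/70; Lq = rho^2/(1-rho) = 0.5

0.5


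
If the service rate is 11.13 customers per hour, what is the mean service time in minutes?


Mean service time = 60/mu = 60/11.13 = 5.39 minutes

5.39 minutes


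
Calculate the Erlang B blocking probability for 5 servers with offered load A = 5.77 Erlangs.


B(N,A) = (A^N/N!) / sum(A^k/k!, k=0..N) with N=5, A=5.77 = 0.344

0.344


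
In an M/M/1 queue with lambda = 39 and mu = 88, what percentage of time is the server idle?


Idle fraction = (1 - rho) * 100 = (1 - 39/88) * 100 = 55.7%

55.7%


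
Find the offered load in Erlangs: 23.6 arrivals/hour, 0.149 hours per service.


Offered load a = lambda * E[S] = 23.6 * 0.149 = 3.52 Erlangs

3.52 Erlangs


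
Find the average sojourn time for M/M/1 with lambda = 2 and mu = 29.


W = 1/(mu - lambda) = 1/(29 - 2) = 0.037 hours

0.037 hours


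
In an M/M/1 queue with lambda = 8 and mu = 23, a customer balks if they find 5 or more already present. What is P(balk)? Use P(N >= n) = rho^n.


P(N >= 5) = rho^5 = (8/23)^5 = 0.0051

0.0051


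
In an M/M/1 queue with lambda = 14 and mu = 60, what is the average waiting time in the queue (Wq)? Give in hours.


rho = 14/60; Wq = rho/(mu - lambda) = 0.0051 hours

0.0051 hours


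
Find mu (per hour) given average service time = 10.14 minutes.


mu = 60 / avg_service_time = 60 / 10.14 = 5.92 per hour

5.92 per hour


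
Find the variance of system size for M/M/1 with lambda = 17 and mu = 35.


rho = 17/35; Var(N) = rho/(1-rho)^2 = 1.84

1.84


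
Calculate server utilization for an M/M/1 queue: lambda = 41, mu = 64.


rho = lambda/mu = 41/64 = 0.6406

0.6406


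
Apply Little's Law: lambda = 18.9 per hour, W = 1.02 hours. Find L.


L = lambda * W = 18.9 * 1.02 = 19.28

19.28


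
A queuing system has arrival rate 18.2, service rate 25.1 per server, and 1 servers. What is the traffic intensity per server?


rho = lambda / (c * mu) = 18.2 / (1 * 25.1) = 0.7251

0.7251


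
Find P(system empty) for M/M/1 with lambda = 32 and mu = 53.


P0 = 1 - rho = 1 - 32/53 = 0.3962

0.3962


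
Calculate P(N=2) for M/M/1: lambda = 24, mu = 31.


rho = 24/31; P(n) = (1-rho)*rho^n = (1-24/31)*(24/31)^2 = 0.1353

0.1353


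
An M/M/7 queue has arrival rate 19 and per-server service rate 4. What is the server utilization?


rho = lambda/(c*mu) = 19/(7*4) = 0.6786

0.6786


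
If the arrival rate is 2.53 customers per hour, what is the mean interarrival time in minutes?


Mean interarrival time = 60/lambda = 60/2.53 = 23.72 minutes

23.72 minutes


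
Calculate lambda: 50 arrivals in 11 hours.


lambda = total arrivals / time = 50 / 11 = 4.55 per hour

4.55 per hour


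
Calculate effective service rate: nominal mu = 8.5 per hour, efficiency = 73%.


Effective rate = mu * efficiency = 8.5 * 0.73 = 6.21 per hour

6.21 per hour


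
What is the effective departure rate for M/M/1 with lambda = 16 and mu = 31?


For a stable queue (lambda < mu), throughput = lambda = 16 per hour

16 per hour


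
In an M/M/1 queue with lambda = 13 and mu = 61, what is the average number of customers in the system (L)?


rho = 13/61; L = rho/(1-rho) = 0.27

0.27


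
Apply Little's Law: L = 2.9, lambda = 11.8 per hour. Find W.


W = L / lambda = 2.9 / 11.8 = 0.2458 hours

0.2458 hours


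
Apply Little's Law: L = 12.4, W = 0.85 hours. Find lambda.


lambda = L / W = 12.4 / 0.85 = 14.59 per hour

14.59 per hour


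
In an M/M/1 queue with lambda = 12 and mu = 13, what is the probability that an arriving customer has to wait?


P(wait) = rho = lambda/mu = 12/13 = 0.9231

0.9231


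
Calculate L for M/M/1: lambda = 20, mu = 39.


rho = 20/39; L = rho/(1-rho) = 1.05

1.05


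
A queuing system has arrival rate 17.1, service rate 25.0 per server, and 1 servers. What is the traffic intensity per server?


rho = lambda / (c * mu) = 17.1 / (1 * 25.0) = 0.684

0.684


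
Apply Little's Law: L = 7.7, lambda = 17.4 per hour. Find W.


W = L / lambda = 7.7 / 17.4 = 0.4425 hours

0.4425 hours


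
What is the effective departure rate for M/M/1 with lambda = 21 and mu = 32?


For a stable queue (lambda < mu), throughput = lambda = 21 per hour

21 per hour


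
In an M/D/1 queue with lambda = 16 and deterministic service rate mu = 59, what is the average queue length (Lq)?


M/D/1: Lq = rho^2 / (2*(1-rho)) where rho = 16/59; Lq = 0.05

0.05


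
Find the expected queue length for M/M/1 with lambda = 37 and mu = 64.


rho = 37/64; Lq = rho^2/(1-rho) = 0.79

0.79


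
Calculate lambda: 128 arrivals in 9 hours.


lambda = total arrivals / time = 128 / 9 = 14.22 per hour

14.22 per hour


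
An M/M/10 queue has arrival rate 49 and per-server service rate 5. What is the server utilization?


rho = lambda/(c*mu) = 49/(10*5) = 0.98

0.98


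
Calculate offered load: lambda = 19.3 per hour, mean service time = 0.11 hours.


Offered load a = lambda * E[S] = 19.3 * 0.11 = 2.12 Erlangs

2.12 Erlangs


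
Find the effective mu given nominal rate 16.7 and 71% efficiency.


Effective rate = mu * efficiency = 16.7 * 0.71 = 11.86 per hour

11.86 per hour


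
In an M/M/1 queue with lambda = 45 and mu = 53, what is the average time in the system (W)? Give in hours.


W = 1/(mu - lambda) = 1/(53 - 45) = 0.125 hours

0.125 hours


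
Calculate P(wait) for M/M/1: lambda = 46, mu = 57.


P(wait) = rho = lambda/mu = 46/57 = 0.807

0.807


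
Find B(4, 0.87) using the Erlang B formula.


B(N,A) = (A^N/N!) / sum(A^k/k!, k=0..N) with N=4, A=0.87 = 0.01

0.01


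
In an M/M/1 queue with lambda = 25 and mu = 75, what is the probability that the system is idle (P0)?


P0 = 1 - rho = 1 - 25/75 = 0.6667

0.6667


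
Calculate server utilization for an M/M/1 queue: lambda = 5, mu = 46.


rho = lambda/mu = 5/46 = 0.1087

0.1087


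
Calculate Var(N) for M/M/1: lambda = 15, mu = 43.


rho = 15/43; Var(N) = rho/(1-rho)^2 = 0.82

0.82


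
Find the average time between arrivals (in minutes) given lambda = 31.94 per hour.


Mean interarrival time = 60/lambda = 60/31.94 = 1.88 minutes

1.88 minutes


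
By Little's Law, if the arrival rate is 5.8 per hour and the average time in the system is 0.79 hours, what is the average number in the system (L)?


L = lambda * W = 5.8 * 0.79 = 4.58

4.58


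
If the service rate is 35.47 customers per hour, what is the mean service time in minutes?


Mean service time = 60/mu = 60/35.47 = 1.69 minutes

1.69 minutes


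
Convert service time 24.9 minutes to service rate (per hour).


mu = 60 / avg_service_time = 60 / 24.9 = 2.41 per hour

2.41 per hour


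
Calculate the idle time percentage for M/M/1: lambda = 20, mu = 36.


Idle fraction = (1 - rho) * 100 = (1 - 20/36) * 100 = 44.4%

44.4%


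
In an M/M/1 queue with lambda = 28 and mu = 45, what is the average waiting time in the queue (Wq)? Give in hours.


rho = 28/45; Wq = rho/(mu - lambda) = 0.0366 hours

0.0366 hours


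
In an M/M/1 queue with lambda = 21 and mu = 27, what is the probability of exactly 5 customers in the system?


rho = 21/27; P(n) = (1-rho)*rho^n = (1-21/27)*(21/27)^5 = 0.0633

0.0633


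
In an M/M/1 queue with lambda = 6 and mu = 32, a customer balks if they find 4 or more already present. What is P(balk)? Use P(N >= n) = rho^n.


P(N >= 4) = rho^4 = (6/32)^4 = 0.0012

0.0012


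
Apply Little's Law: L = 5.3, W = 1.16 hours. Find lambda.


lambda = L / W = 5.3 / 1.16 = 4.57 per hour

4.57 per hour


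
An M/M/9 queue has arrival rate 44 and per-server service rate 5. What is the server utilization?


rho = lambda/(c*mu) = 44/(9*5) = 0.9778

0.9778


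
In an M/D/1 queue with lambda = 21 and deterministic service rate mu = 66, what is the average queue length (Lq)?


M/D/1: Lq = rho^2 / (2*(1-rho)) where rho = 21/66; Lq = 0.07

0.07


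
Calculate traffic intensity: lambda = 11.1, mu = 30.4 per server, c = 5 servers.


rho = lambda / (c * mu) = 11.1 / (5 * 30.4) = 0.073

0.073


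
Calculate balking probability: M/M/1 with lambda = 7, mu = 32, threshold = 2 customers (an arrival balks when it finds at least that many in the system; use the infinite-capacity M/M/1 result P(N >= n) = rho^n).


P(N >= 2) = rho^2 = (7/32)^2 = 0.0479

0.0479


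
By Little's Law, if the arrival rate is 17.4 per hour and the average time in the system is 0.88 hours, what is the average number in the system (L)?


L = lambda * W = 17.4 * 0.88 = 15.31

15.31


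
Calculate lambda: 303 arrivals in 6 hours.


lambda = total arrivals / time = 303 / 6 = 50.5 per hour

50.5 per hour


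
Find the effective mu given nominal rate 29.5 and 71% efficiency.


Effective rate = mu * efficiency = 29.5 * 0.71 = 20.95 per hour

20.95 per hour


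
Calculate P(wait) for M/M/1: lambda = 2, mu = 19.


P(wait) = rho = lambda/mu = 2/19 = 0.1053

0.1053


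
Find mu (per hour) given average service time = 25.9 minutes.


mu = 60 / avg_service_time = 60 / 25.9 = 2.32 per hour

2.32 per hour


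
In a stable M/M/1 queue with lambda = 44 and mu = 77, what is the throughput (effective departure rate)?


For a stable queue (lambda < mu), throughput = lambda = 44 per hour

44 per hour


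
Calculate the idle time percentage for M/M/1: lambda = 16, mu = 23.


Idle fraction = (1 - rho) * 100 = (1 - 16/23) * 100 = 30.4%

30.4%


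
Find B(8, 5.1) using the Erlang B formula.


B(N,A) = (A^N/N!) / sum(A^k/k!, k=0..N) with N=8, A=5.1 = 0.0748

0.0748


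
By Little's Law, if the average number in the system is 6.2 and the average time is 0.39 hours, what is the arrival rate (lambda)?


lambda = L / W = 6.2 / 0.39 = 15.9 per hour

15.9 per hour


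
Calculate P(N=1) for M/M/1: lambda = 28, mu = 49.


rho = 28/49; P(n) = (1-rho)*rho^n = (1-28/49)*(28/49)^1 = 0.2449

0.2449


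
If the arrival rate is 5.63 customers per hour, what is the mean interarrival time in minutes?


Mean interarrival time = 60/lambda = 60/5.63 = 10.66 minutes

10.66 minutes


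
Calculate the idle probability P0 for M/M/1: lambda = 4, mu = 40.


P0 = 1 - rho = 1 - 4/40 = 0.9

0.9


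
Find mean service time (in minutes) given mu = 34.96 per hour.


Mean service time = 60/mu = 60/34.96 = 1.72 minutes

1.72 minutes


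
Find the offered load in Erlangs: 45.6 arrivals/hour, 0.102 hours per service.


Offered load a = lambda * E[S] = 45.6 * 0.102 = 4.65 Erlangs

4.65 Erlangs


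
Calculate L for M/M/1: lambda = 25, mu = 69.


rho = 25/69; L = rho/(1-rho) = 0.57

0.57


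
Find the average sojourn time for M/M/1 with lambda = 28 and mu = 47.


W = 1/(mu - lambda) = 1/(47 - 28) = 0.0526 hours

0.0526 hours


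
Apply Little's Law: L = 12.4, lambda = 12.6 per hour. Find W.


W = L / lambda = 12.4 / 12.6 = 0.9841 hours

0.9841 hours


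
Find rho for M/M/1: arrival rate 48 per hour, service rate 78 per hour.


rho = lambda/mu = 48/78 = 0.6154

0.6154


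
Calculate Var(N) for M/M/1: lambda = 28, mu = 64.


rho = 28/64; Var(N) = rho/(1-rho)^2 = 1.38

1.38


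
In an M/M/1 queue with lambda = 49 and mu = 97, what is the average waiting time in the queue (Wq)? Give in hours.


rho = 49/97; Wq = rho/(mu - lambda) = 0.0105 hours

0.0105 hours


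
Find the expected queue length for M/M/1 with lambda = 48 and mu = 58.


rho = 48/58; Lq = rho^2/(1-rho) = 3.97

3.97


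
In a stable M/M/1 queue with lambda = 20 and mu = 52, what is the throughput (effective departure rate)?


For a stable queue (lambda < mu), throughput = lambda = 20 per hour

20 per hour


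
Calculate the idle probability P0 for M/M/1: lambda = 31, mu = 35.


P0 = 1 - rho = 1 - 31/35 = 0.1143

0.1143


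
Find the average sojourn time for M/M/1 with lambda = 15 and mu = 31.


W = 1/(mu - lambda) = 1/(31 - 15) = 0.0625 hours

0.0625 hours


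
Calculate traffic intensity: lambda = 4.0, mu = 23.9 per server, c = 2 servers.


rho = lambda / (c * mu) = 4.0 / (2 * 23.9) = 0.0837

0.0837


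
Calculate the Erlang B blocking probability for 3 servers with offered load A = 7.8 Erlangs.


B(N,A) = (A^N/N!) / sum(A^k/k!, k=0..N) with N=3, A=7.8 = 0.6685

0.6685


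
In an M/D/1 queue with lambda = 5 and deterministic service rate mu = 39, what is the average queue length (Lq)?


M/D/1: Lq = rho^2 / (2*(1-rho)) where rho = 5/39; Lq = 0.01

0.01


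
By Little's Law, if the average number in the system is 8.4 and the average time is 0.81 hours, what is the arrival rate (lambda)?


lambda = L / W = 8.4 / 0.81 = 10.37 per hour

10.37 per hour


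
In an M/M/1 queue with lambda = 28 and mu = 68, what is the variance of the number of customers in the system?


rho = 28/68; Var(N) = rho/(1-rho)^2 = 1.19

1.19


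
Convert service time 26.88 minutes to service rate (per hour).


mu = 60 / avg_service_time = 60 / 26.88 = 2.23 per hour

2.23 per hour


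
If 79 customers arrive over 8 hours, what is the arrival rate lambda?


lambda = total arrivals / time = 79 / 8 = 9.88 per hour

9.88 per hour


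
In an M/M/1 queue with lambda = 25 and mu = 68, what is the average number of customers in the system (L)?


rho = 25/68; L = rho/(1-rho) = 0.58

0.58


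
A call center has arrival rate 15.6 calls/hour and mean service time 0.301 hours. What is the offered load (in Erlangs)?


Offered load a = lambda * E[S] = 15.6 * 0.301 = 4.7 Erlangs

4.7 Erlangs


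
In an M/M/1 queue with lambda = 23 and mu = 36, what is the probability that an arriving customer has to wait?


P(wait) = rho = lambda/mu = 23/36 = 0.6389

0.6389


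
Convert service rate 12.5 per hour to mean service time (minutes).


Mean service time = 60/mu = 60/12.5 = 4.8 minutes

4.8 minutes


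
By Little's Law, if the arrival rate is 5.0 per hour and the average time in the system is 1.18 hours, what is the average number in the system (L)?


L = lambda * W = 5.0 * 1.18 = 5.9

5.9


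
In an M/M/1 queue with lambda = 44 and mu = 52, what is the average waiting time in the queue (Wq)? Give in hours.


rho = 44/52; Wq = rho/(mu - lambda) = 0.1058 hours

0.1058 hours


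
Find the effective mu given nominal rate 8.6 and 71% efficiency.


Effective rate = mu * efficiency = 8.6 * 0.71 = 6.11 per hour

6.11 per hour


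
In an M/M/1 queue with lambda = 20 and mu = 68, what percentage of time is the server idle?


Idle fraction = (1 - rho) * 100 = (1 - 20/68) * 100 = 70.6%

70.6%


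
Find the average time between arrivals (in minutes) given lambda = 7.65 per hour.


Mean interarrival time = 60/lambda = 60/7.65 = 7.84 minutes

7.84 minutes


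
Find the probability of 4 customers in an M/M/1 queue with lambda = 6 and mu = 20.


rho = 6/20; P(n) = (1-rho)*rho^n = (1-6/20)*(6/20)^4 = 0.0057

0.0057


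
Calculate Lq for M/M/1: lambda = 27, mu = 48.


rho = 27/48; Lq = rho^2/(1-rho) = 0.72

0.72


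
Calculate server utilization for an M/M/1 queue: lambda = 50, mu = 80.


rho = lambda/mu = 50/80 = 0.625

0.625


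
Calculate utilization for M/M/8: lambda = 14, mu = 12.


rho = lambda/(c*mu) = 14/(8*12) = 0.1458

0.1458


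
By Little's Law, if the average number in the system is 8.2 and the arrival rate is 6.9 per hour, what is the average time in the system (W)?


W = L / lambda = 8.2 / 6.9 = 1.1884 hours

1.1884 hours


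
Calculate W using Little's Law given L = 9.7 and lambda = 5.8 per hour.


W = L / lambda = 9.7 / 5.8 = 1.6724 hours

1.6724 hours


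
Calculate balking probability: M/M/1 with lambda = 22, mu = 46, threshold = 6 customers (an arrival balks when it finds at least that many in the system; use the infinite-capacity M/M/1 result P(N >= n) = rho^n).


P(N >= 6) = rho^6 = (22/46)^6 = 0.012

0.012


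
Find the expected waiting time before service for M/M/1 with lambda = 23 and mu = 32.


rho = 23/32; Wq = rho/(mu - lambda) = 0.0799 hours

0.0799 hours


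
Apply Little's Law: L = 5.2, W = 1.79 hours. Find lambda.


lambda = L / W = 5.2 / 1.79 = 2.91 per hour

2.91 per hour


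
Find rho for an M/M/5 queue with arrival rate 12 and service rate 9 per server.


rho = lambda/(c*mu) = 12/(5*9) = 0.2667

0.2667


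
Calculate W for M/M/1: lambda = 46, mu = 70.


W = 1/(mu - lambda) = 1/(70 - 46) = 0.0417 hours

0.0417 hours


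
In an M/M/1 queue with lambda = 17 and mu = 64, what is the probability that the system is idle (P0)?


P0 = 1 - rho = 1 - 17/64 = 0.7344

0.7344


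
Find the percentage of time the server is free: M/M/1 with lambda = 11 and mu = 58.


Idle fraction = (1 - rho) * 100 = (1 - 11/58) * 100 = 81.0%

81.0%


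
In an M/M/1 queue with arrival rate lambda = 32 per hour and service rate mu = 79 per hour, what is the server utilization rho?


rho = lambda/mu = 32/79 = 0.4051

0.4051


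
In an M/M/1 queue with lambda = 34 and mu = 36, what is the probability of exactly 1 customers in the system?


rho = 34/36; P(n) = (1-rho)*rho^n = (1-34/36)*(34/36)^1 = 0.0525

0.0525


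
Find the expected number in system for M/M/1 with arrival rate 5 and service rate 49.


rho = 5/49; L = rho/(1-rho) = 0.11

0.11


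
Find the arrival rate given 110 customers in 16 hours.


lambda = total arrivals / time = 110 / 16 = 6.88 per hour

6.88 per hour


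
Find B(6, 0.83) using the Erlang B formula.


B(N,A) = (A^N/N!) / sum(A^k/k!, k=0..N) with N=6, A=0.83 = 0.0002

0.0002


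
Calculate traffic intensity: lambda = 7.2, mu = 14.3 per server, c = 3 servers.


rho = lambda / (c * mu) = 7.2 / (3 * 14.3) = 0.1678

0.1678


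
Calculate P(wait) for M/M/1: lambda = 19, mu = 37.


P(wait) = rho = lambda/mu = 19/37 = 0.5135

0.5135


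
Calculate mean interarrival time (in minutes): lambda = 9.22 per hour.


Mean interarrival time = 60/lambda = 60/9.22 = 6.51 minutes

6.51 minutes


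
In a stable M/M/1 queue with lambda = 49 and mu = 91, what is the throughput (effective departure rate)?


For a stable queue (lambda < mu), throughput = lambda = 49 per hour

49 per hour


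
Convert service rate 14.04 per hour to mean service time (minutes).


Mean service time = 60/mu = 60/14.04 = 4.27 minutes

4.27 minutes


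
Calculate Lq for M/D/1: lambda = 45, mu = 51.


M/D/1: Lq = rho^2 / (2*(1-rho)) where rho = 45/51; Lq = 3.31

3.31


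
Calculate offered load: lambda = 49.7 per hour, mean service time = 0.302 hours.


Offered load a = lambda * E[S] = 49.7 * 0.302 = 15.01 Erlangs

15.01 Erlangs


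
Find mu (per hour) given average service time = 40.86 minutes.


mu = 60 / avg_service_time = 60 / 40.86 = 1.47 per hour

1.47 per hour


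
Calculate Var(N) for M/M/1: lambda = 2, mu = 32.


rho = 2/32; Var(N) = rho/(1-rho)^2 = 0.07

0.07


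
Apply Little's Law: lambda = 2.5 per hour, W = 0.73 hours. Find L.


L = lambda * W = 2.5 * 0.73 = 1.83

1.83


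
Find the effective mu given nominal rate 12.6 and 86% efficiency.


Effective rate = mu * efficiency = 12.6 * 0.86 = 10.84 per hour

10.84 per hour


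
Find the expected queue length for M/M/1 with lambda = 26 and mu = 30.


rho = 26/30; Lq = rho^2/(1-rho) = 5.63

5.63


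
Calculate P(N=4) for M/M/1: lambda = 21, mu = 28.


rho = 21/28; P(n) = (1-rho)*rho^n = (1-21/28)*(21/28)^4 = 0.0791

0.0791


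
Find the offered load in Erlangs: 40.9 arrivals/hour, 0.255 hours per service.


Offered load a = lambda * E[S] = 40.9 * 0.255 = 10.43 Erlangs

10.43 Erlangs


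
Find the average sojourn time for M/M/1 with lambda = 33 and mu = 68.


W = 1/(mu - lambda) = 1/(68 - 33) = 0.0286 hours

0.0286 hours


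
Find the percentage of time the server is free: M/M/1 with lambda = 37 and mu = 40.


Idle fraction = (1 - rho) * 100 = (1 - 37/40) * 100 = 7.5%

7.5%


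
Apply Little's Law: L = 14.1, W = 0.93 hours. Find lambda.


lambda = L / W = 14.1 / 0.93 = 15.16 per hour

15.16 per hour


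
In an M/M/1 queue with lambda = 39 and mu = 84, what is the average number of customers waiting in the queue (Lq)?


rho = 39/84; Lq = rho^2/(1-rho) = 0.4

0.4


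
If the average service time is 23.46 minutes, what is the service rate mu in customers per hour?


mu = 60 / avg_service_time = 60 / 23.46 = 2.56 per hour

2.56 per hour


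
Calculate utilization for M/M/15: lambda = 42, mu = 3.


rho = lambda/(c*mu) = 42/(15*3) = 0.9333

0.9333


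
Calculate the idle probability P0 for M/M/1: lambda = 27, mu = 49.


P0 = 1 - rho = 1 - 27/49 = 0.449

0.449


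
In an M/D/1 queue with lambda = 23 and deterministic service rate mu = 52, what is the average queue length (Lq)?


M/D/1: Lq = rho^2 / (2*(1-rho)) where rho = 23/52; Lq = 0.18

0.18


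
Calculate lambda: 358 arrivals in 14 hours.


lambda = total arrivals / time = 358 / 14 = 25.57 per hour

25.57 per hour


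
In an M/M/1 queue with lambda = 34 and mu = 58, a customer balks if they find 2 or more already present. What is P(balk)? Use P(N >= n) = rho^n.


P(N >= 2) = rho^2 = (34/58)^2 = 0.3436

0.3436


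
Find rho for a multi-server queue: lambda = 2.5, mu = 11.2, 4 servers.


rho = lambda / (c * mu) = 2.5 / (4 * 11.2) = 0.0558

0.0558


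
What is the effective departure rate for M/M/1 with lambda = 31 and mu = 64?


For a stable queue (lambda < mu), throughput = lambda = 31 per hour

31 per hour


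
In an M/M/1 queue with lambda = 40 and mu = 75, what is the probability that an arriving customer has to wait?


P(wait) = rho = lambda/mu = 40/75 = 0.5333

0.5333


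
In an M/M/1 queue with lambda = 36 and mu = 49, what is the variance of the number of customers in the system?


rho = 36/49; Var(N) = rho/(1-rho)^2 = 10.44

10.44


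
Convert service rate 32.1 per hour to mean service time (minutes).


Mean service time = 60/mu = 60/32.1 = 1.87 minutes

1.87 minutes


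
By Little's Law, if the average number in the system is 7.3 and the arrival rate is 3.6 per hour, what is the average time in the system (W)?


W = L / lambda = 7.3 / 3.6 = 2.0278 hours

2.0278 hours


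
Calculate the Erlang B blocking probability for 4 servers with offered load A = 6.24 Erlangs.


B(N,A) = (A^N/N!) / sum(A^k/k!, k=0..N) with N=4, A=6.24 = 0.4845

0.4845


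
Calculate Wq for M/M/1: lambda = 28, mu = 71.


rho = 28/71; Wq = rho/(mu - lambda) = 0.0092 hours

0.0092 hours


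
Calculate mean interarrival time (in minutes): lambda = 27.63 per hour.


Mean interarrival time = 60/lambda = 60/27.63 = 2.17 minutes

2.17 minutes


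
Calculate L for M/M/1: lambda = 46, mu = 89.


rho = 46/89; L = rho/(1-rho) = 1.07

1.07


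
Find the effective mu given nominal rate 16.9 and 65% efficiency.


Effective rate = mu * efficiency = 16.9 * 0.65 = 10.99 per hour

10.99 per hour


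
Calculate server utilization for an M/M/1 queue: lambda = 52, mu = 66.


rho = lambda/mu = 52/66 = 0.7879

0.7879


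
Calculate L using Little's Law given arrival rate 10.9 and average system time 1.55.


L = lambda * W = 10.9 * 1.55 = 16.9

16.9


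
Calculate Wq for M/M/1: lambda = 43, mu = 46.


rho = 43/46; Wq = rho/(mu - lambda) = 0.3116 hours

0.3116 hours


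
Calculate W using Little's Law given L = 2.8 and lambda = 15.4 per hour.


W = L / lambda = 2.8 / 15.4 = 0.1818 hours

0.1818 hours


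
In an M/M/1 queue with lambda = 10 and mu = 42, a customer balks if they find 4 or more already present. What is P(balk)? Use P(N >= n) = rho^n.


P(N >= 4) = rho^4 = (10/42)^4 = 0.0032

0.0032


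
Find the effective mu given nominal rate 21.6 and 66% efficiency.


Effective rate = mu * efficiency = 21.6 * 0.66 = 14.26 per hour

14.26 per hour


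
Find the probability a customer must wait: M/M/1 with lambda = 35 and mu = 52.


P(wait) = rho = lambda/mu = 35/52 = 0.6731

0.6731


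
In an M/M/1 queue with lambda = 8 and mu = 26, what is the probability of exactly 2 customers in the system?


rho = 8/26; P(n) = (1-rho)*rho^n = (1-8/26)*(8/26)^2 = 0.0655

0.0655


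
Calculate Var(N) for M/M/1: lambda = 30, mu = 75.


rho = 30/75; Var(N) = rho/(1-rho)^2 = 1.11

1.11


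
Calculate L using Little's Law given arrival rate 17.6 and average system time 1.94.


L = lambda * W = 17.6 * 1.94 = 34.14

34.14


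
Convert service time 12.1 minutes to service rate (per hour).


mu = 60 / avg_service_time = 60 / 12.1 = 4.96 per hour

4.96 per hour


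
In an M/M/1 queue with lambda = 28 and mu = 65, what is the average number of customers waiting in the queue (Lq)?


rho = 28/65; Lq = rho^2/(1-rho) = 0.33

0.33


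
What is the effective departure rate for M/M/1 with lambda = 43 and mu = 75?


For a stable queue (lambda < mu), throughput = lambda = 43 per hour

43 per hour


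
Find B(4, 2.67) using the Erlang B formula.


B(N,A) = (A^N/N!) / sum(A^k/k!, k=0..N) with N=4, A=2.67 = 0.1691

0.1691


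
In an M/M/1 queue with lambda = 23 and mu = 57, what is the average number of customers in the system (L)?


rho = 23/57; L = rho/(1-rho) = 0.68

0.68


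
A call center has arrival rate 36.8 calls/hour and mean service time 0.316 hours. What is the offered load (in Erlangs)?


Offered load a = lambda * E[S] = 36.8 * 0.316 = 11.63 Erlangs

11.63 Erlangs


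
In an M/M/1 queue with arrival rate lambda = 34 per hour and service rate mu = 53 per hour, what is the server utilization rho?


rho = lambda/mu = 34/53 = 0.6415

0.6415


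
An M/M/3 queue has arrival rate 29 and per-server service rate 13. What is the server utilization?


rho = lambda/(c*mu) = 29/(3*13) = 0.7436

0.7436


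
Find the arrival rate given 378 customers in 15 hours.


lambda = total arrivals / time = 378 / 15 = 25.2 per hour

25.2 per hour


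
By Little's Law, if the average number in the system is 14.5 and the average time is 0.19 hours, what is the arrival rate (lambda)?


lambda = L / W = 14.5 / 0.19 = 76.32 per hour

76.32 per hour


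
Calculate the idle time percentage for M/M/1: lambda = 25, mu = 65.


Idle fraction = (1 - rho) * 100 = (1 - 25/65) * 100 = 61.5%

61.5%


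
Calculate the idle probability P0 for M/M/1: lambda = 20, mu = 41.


P0 = 1 - rho = 1 - 20/41 = 0.5122

0.5122


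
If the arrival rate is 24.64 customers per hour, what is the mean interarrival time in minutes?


Mean interarrival time = 60/lambda = 60/24.64 = 2.44 minutes

2.44 minutes


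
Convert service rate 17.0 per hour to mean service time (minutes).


Mean service time = 60/mu = 60/17.0 = 3.53 minutes

3.53 minutes


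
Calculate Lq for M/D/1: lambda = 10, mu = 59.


M/D/1: Lq = rho^2 / (2*(1-rho)) where rho = 10/59; Lq = 0.02

0.02


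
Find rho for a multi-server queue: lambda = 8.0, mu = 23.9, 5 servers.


rho = lambda / (c * mu) = 8.0 / (5 * 23.9) = 0.0669

0.0669


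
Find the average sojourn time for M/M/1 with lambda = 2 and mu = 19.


W = 1/(mu - lambda) = 1/(19 - 2) = 0.0588 hours

0.0588 hours


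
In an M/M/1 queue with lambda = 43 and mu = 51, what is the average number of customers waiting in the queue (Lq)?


rho = 43/51; Lq = rho^2/(1-rho) = 4.53

4.53


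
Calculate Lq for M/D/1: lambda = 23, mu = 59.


M/D/1: Lq = rho^2 / (2*(1-rho)) where rho = 23/59; Lq = 0.12

0.12


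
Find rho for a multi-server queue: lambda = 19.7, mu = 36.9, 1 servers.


rho = lambda / (c * mu) = 19.7 / (1 * 36.9) = 0.5339

0.5339


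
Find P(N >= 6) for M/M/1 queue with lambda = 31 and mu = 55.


P(N >= 6) = rho^6 = (31/55)^6 = 0.0321

0.0321


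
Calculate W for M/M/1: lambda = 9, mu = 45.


W = 1/(mu - lambda) = 1/(45 - 9) = 0.0278 hours

0.0278 hours


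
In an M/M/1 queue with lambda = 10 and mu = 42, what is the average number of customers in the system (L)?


rho = 10/42; L = rho/(1-rho) = 0.31

0.31


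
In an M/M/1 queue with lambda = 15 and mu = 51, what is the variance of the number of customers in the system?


rho = 15/51; Var(N) = rho/(1-rho)^2 = 0.59

0.59


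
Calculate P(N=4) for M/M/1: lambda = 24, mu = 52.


rho = 24/52; P(n) = (1-rho)*rho^n = (1-24/52)*(24/52)^4 = 0.0244

0.0244


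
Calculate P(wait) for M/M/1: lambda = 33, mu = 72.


P(wait) = rho = lambda/mu = 33/72 = 0.4583

0.4583


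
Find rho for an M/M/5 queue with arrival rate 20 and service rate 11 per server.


rho = lambda/(c*mu) = 20/(5*11) = 0.3636

0.3636


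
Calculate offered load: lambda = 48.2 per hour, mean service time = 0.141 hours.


Offered load a = lambda * E[S] = 48.2 * 0.141 = 6.8 Erlangs

6.8 Erlangs


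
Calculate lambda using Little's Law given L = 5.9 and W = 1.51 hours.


lambda = L / W = 5.9 / 1.51 = 3.91 per hour

3.91 per hour


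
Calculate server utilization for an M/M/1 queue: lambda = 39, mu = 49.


rho = lambda/mu = 39/49 = 0.7959

0.7959


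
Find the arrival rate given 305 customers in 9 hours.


lambda = total arrivals / time = 305 / 9 = 33.89 per hour

33.89 per hour


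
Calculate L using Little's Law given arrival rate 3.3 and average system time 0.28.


L = lambda * W = 3.3 * 0.28 = 0.92

0.92


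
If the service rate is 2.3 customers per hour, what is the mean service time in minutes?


Mean service time = 60/mu = 60/2.3 = 26.09 minutes

26.09 minutes


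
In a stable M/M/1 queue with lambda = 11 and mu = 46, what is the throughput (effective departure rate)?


For a stable queue (lambda < mu), throughput = lambda = 11 per hour

11 per hour


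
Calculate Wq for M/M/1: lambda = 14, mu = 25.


rho = 14/25; Wq = rho/(mu - lambda) = 0.0509 hours

0.0509 hours


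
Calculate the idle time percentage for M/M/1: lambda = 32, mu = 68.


Idle fraction = (1 - rho) * 100 = (1 - 32/68) * 100 = 52.9%

52.9%


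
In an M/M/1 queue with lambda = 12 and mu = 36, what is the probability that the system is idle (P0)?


P0 = 1 - rho = 1 - 12/36 = 0.6667

0.6667


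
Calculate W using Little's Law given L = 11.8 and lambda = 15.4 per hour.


W = L / lambda = 11.8 / 15.4 = 0.7662 hours

0.7662 hours


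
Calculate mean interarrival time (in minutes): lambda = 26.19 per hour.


Mean interarrival time = 60/lambda = 60/26.19 = 2.29 minutes

2.29 minutes
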